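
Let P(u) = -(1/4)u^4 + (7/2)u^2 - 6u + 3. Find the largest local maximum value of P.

Critical points: P'(u) = -u^3 + 7u - 6 vanishes at u = -3, 1, 2.
Second-derivative test with P''(u) = -3u^2 + 7: P''(-3) = -20 < 0 ⇒ local maximum; P''(1) = 4 > 0 ⇒ local minimum; P''(2) = -5 < 0 ⇒ local maximum.
So the largest local maximum value is P(-3) = 129/4.

129/4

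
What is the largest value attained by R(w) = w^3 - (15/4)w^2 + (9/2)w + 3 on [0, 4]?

R'(w) = 3w^2 - (15/2)w + 9/2, which vanishes at w = 1 and w = 3/2.
Compare values at every candidate in [0, 4]: R(0) = 3; R(1) = 19/4; R(3/2) = 75/16; R(4) = 25.
So the maximum is R(4) = 25.

25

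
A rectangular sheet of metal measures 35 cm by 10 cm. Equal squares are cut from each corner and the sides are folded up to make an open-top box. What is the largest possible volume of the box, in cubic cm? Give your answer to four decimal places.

With cut size x, the volume is V(x) = x(35 − 2x)(10 − 2x) for 0 < x < 5.
V'(x) = 12x^2 − 180x + 350. Setting V'(x) = 0 gives x ≈ 2.2958 (the root in (0, 5)).
V''(x) = 24x − 180 is negative there, so this is the maximum; V ≈ 377.5691.

377.5691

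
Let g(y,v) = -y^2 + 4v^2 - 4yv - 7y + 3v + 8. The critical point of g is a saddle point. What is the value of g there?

∂g/∂y = -2y - 4v - 7 = 0 and ∂g/∂v = -4y + 8v + 3 = 0, so (y, v) = (-11/8, -17/16).
The Hessian has g_{yy} = -2, g_{vv} = 8, g_{yv} = -4, giving D = -32 < 0, so the point is a saddle point.
g(-11/8, -17/16) = 359/32.

359/32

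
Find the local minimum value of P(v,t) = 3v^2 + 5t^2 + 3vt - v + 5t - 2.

∂P/∂v = 6v + 3t - 1 = 0 and ∂P/∂t = 3v + 10t + 5 = 0, so (v, t) = (25/51, -11/17).
The Hessian has P_{vv} = 6, P_{tt} = 10, P_{vt} = 3, giving D = 51 > 0 with P_{vv} > 0, so the point is a local minimum.
P(25/51, -11/17) = -197/51.

-197/51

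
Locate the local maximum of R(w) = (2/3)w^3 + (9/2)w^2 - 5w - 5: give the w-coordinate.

-5

Critical points: R'(w) = 2w^2 + 9w - 5 vanishes at w = -5, 1/2.
R''(w) = 4w + 9. R''(-5) = -11 < 0 ⇒ local maximum; R''(1/2) = 11 > 0 ⇒ local minimum.
So the local maximum value is R(-5) = 295/6.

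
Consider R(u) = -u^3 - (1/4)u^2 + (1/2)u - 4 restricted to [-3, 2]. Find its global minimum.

R'(u) = -3u^2 - (1/2)u + 1/2, which vanishes at u = -1/2 and u = 1/3.
Candidates: R(-3) = 77/4; R(-1/2) = -67/16; R(1/3) = -421/108; R(2) = -12.
Hence the absolute minimum is -12 at u = 2.

-12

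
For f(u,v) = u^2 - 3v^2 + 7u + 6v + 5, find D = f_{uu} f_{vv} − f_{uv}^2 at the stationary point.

∂f/∂u = 2u + 7 = 0 and ∂f/∂v = -6v + 6 = 0, so (u, v) = (-7/2, 1).
The Hessian has f_{uu} = 2, f_{vv} = -6, f_{uv} = 0, giving D = -12 < 0, so the point is a saddle point.
D = (2)·(-6) − (0)^2 = -12.

-12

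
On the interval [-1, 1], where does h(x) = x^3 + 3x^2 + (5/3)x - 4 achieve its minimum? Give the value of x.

-1/3

h'(x) = 3x^2 + 6x + 5/3, whose only zero in [-1, 1] is x = -1/3.
Candidates: h(-1) = -11/3,  h(-1/3) = -115/27,  h(1) = 5/3.
So the minimum is h(-1/3) = -115/27.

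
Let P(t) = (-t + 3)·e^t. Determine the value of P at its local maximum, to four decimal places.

By the product rule, P'(t) = (-t + 2)·e^t. Since e^t > 0, the only critical point is t = 2.
P''(2) has the same sign as -1 < 0, so this is a local maximum.
P(2) = (1)·e^(2) ≈ 7.3891.

7.3891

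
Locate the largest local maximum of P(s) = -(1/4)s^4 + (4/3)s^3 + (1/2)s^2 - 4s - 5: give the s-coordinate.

4

P'(s) = -s^3 + 4s^2 + s - 4 = 0 at s = -1, 1, 4.
Second-derivative test with P''(s) = -3s^2 + 8s + 1: P''(-1) = -10 < 0 ⇒ local maximum; P''(1) = 6 > 0 ⇒ local minimum; P''(4) = -15 < 0 ⇒ local maximum.
So the largest local maximum value is P(4) = 25/3.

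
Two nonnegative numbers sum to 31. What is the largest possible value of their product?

961/4

With x + y = 31, the product is P(x) = x(31 − x).
P'(x) = 31 − 2x = 0 gives x = 31/2; P'' = −2 < 0, so this is the maximum.
P = 31/2·31/2 = 961/4.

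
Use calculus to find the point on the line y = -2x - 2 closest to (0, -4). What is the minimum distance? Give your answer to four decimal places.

Minimize D(x)^2 = (x + 0)^2 + (-2x + 2)^2.
d/dx[D^2] = 2(x + 0) + 2·(-2)·(-2x + 2) = 0 ⇒ x = 4/5.
Then y = -18/5 and the distance is √(4/5) ≈ 0.8944.

0.8944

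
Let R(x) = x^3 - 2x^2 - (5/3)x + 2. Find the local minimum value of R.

R'(x) = 3x^2 - 4x - 5/3 = 0 at x = -1/3, 5/3.
R''(x) = 6x - 4. R''(-1/3) = -6 < 0 ⇒ local maximum; R''(5/3) = 6 > 0 ⇒ local minimum.
The local minimum is R(5/3) = -46/27.

-46/27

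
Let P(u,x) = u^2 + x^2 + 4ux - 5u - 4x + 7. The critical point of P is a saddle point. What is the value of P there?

15/4

∂P/∂u = 2u + 4x - 5 = 0 and ∂P/∂x = 4u + 2x - 4 = 0, so (u, x) = (1/2, 1).
The Hessian has P_{uu} = 2, P_{xx} = 2, P_{ux} = 4, giving D = -12 < 0, so the point is a saddle point.
P(1/2, 1) = 15/4.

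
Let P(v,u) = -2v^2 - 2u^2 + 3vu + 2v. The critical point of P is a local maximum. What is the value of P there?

8/7

∂P/∂v = -4v + 3u + 2 = 0 and ∂P/∂u = 3v - 4u = 0, so (v, u) = (8/7, 6/7).
The Hessian has P_{vv} = -4, P_{uu} = -4, P_{vu} = 3, giving D = 7 > 0 with P_{vv} < 0, so the point is a local maximum.
P(8/7, 6/7) = 8/7.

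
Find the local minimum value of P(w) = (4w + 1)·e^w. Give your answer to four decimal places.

-1.1460

By the product rule, P'(w) = (4w + 5)·e^w. Since e^w > 0, the only critical point is w = -5/4.
P''(-5/4) has the same sign as 4 > 0, so this is a local minimum.
P(-5/4) = (-4)·e^(-5/4) ≈ -1.1460.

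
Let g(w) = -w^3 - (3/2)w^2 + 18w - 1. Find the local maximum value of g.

g'(w) = -3w^2 - 3w + 18 = 0 at w = -3, 2.
Since g''(w) = -6w - 3, we get g''(-3) = 15 > 0 ⇒ local minimum; g''(2) = -15 < 0 ⇒ local maximum.
The local maximum is g(2) = 21.

21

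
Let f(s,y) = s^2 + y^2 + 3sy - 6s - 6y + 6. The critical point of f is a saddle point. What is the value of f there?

∂f/∂s = 2s + 3y - 6 = 0 and ∂f/∂y = 3s + 2y - 6 = 0, so (s, y) = (6/5, 6/5).
The Hessian has f_{ss} = 2, f_{yy} = 2, f_{sy} = 3, giving D = -5 < 0, so the point is a saddle point.
f(6/5, 6/5) = -6/5.

-6/5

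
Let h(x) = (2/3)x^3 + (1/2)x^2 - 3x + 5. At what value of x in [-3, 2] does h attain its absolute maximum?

The derivative is 2x^2 + x - 3, which vanishes at x = -3/2 and x = 1.
Compare values at every candidate in [-3, 2]: h(-3) = 1/2, h(-3/2) = 67/8, h(1) = 19/6, h(2) = 19/3.
The maximum over the interval is 67/8, attained at x = -3/2.

-3/2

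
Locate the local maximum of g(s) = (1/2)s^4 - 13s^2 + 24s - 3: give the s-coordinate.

g'(s) = 2s^3 - 26s + 24 = 0 at s = -4, 1, 3.
g''(s) = 6s^2 - 26. g''(-4) = 70 > 0 ⇒ local minimum; g''(1) = -20 < 0 ⇒ local maximum; g''(3) = 28 > 0 ⇒ local minimum.
Thus g has its local maximum at s = 1, with value 17/2.

1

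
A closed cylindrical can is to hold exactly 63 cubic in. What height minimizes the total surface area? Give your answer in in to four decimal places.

With radius r and height h, πr²h = 63 so h = 63/(πr²), and S(r) = 2πr² + 2πrh = 2πr² + 2·63/r.
S'(r) = 4πr − 2·63/r² = 0 ⇒ r³ = 63/(2π), so r ≈ 2.1564 and h = 2r ≈ 4.3127.
S''(r) = 4π + 4·63/r³ > 0, so this is the minimum; S ≈ 87.6479.

4.3127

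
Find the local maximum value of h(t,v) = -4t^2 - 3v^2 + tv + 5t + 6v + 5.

∂h/∂t = -8t + v + 5 = 0 and ∂h/∂v = t - 6v + 6 = 0, so (t, v) = (36/47, 53/47).
The Hessian has h_{tt} = -8, h_{vv} = -6, h_{tv} = 1, giving D = 47 > 0 with h_{tt} < 0, so the point is a local maximum.
h(36/47, 53/47) = 484/47.

484/47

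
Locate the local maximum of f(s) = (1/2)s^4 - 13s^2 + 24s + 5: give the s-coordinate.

f'(s) = 2s^3 - 26s + 24 = 0 at s = -4, 1, 3.
Second-derivative test with f''(s) = 6s^2 - 26: f''(-4) = 70 > 0 ⇒ local minimum; f''(1) = -20 < 0 ⇒ local maximum; f''(3) = 28 > 0 ⇒ local minimum.
The local maximum is f(1) = 33/2.

1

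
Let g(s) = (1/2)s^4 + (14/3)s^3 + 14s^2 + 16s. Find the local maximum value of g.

g'(s) = 2s^3 + 14s^2 + 28s + 16. Setting g'(s) = 0 gives s ∈ {-4, -2, -1}.
g''(s) = 6s^2 + 28s + 28. g''(-4) = 12 > 0 ⇒ local minimum; g''(-2) = -4 < 0 ⇒ local maximum; g''(-1) = 6 > 0 ⇒ local minimum.
So the local maximum value is g(-2) = -16/3.

-16/3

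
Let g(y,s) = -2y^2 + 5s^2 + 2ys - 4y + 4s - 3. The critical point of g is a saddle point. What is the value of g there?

-13/11

∂g/∂y = -4y + 2s - 4 = 0 and ∂g/∂s = 2y + 10s + 4 = 0, so (y, s) = (-12/11, -2/11).
The Hessian has g_{yy} = -4, g_{ss} = 10, g_{ys} = 2, giving D = -44 < 0, so the point is a saddle point.
g(-12/11, -2/11) = -13/11.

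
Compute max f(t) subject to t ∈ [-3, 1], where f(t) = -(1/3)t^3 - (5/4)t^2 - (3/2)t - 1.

5/4

The derivative is -t^2 - (5/2)t - 3/2, which vanishes at t = -3/2 and t = -1.
Candidates: f(-3) = 5/4; f(-3/2) = -7/16; f(-1) = -5/12; f(1) = -49/12.
The maximum over the interval is 5/4, attained at t = -3.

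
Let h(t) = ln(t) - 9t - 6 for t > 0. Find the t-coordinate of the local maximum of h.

h'(t) = 1/t − 9 = 0 gives t = 1/9.
h''(t) = -1/t², which is negative for t > 0, so this is a local maximum.
h(1/9) = 1·ln(1/9) - 1 - 6 ≈ -9.1972.

1/9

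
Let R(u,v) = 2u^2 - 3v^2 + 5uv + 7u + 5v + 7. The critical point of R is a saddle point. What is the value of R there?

∂R/∂u = 4u + 5v + 7 = 0 and ∂R/∂v = 5u - 6v + 5 = 0, so (u, v) = (-67/49, -15/49).
The Hessian has R_{uu} = 4, R_{vv} = -6, R_{uv} = 5, giving D = -49 < 0, so the point is a saddle point.
R(-67/49, -15/49) = 71/49.

71/49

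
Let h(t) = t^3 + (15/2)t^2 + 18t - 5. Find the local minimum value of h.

Critical points: h'(t) = 3t^2 + 15t + 18 vanishes at t = -3, -2.
Since h''(t) = 6t + 15, we get h''(-3) = -3 < 0 ⇒ local maximum; h''(-2) = 3 > 0 ⇒ local minimum.
Thus h has its local minimum at t = -2, with value -19.

-19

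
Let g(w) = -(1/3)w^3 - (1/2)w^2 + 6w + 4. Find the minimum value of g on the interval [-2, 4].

-22/3

Differentiating, g'(w) = -w^2 - w + 6; whose only zero in [-2, 4] is w = 2.
Evaluating at the critical points and endpoints: g(-2) = -22/3,  g(2) = 34/3,  g(4) = -4/3.
The minimum over the interval is -22/3, attained at w = -2.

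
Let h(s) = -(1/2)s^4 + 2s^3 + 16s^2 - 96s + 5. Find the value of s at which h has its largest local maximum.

-4

Critical points: h'(s) = -2s^3 + 6s^2 + 32s - 96 vanishes at s = -4, 3, 4.
h''(s) = -6s^2 + 12s + 32. h''(-4) = -112 < 0 ⇒ local maximum; h''(3) = 14 > 0 ⇒ local minimum; h''(4) = -16 < 0 ⇒ local maximum.
Thus h has its largest local maximum at s = -4, with value 389.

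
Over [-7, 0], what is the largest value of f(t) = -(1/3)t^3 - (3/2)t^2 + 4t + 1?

The derivative is -t^2 - 3t + 4, whose only zero in [-7, 0] is t = -4.
Candidates: f(-7) = 83/6,  f(-4) = -53/3,  f(0) = 1.
So the maximum is f(-7) = 83/6.

83/6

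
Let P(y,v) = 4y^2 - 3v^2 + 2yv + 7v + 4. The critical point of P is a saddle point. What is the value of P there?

∂P/∂y = 8y + 2v = 0 and ∂P/∂v = 2y - 6v + 7 = 0, so (y, v) = (-7/26, 14/13).
The Hessian has P_{yy} = 8, P_{vv} = -6, P_{yv} = 2, giving D = -52 < 0, so the point is a saddle point.
P(-7/26, 14/13) = 101/13.

101/13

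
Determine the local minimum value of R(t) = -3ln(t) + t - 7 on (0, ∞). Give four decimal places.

R'(t) = -3/t + 1 = 0 gives t = 3.
R''(t) = 3/t², which is positive for t > 0, so this is a local minimum.
R(3) = -3·ln(3) + 3 - 7 ≈ -7.2958.

-7.2958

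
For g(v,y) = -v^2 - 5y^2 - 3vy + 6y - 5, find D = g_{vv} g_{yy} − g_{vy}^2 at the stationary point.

11

∂g/∂v = -2v - 3y = 0 and ∂g/∂y = -3v - 10y + 6 = 0, so (v, y) = (-18/11, 12/11).
The Hessian has g_{vv} = -2, g_{yy} = -10, g_{vy} = -3, giving D = 11 > 0 with g_{vv} < 0, so the point is a local maximum.
D = (-2)·(-10) − (-3)^2 = 11.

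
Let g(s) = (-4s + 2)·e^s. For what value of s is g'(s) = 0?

-1/2

g'(s) = (-4)·e^s + (-4s + 2)·1·e^s = (-4s - 2)·e^s. Since e^s > 0, the only critical point is s = -1/2.
g''(-1/2) has the same sign as -4 < 0, so this is a local maximum.
g(-1/2) = (4)·e^(-1/2) ≈ 2.4261.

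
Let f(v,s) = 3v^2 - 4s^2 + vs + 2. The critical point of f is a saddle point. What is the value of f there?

∂f/∂v = 6v + s = 0 and ∂f/∂s = v - 8s = 0, so (v, s) = (0, 0).
The Hessian has f_{vv} = 6, f_{ss} = -8, f_{vs} = 1, giving D = -49 < 0, so the point is a saddle point.
f(0, 0) = 2.

2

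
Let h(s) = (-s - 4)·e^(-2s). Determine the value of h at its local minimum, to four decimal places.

By the product rule, h'(s) = (2s + 7)·e^(-2s). Since e^(-2s) > 0, the only critical point is s = -7/2.
h''(-7/2) has the same sign as 2 > 0, so this is a local minimum.
h(-7/2) = (-1/2)·e^(7) ≈ -548.3166.

-548.3166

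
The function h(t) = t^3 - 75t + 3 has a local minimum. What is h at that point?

h'(t) = 3t^2 - 75 = 0 at t = -5, 5.
Since h''(t) = 6t, we get h''(-5) = -30 < 0 ⇒ local maximum; h''(5) = 30 > 0 ⇒ local minimum.
So the local minimum value is h(5) = -247.

-247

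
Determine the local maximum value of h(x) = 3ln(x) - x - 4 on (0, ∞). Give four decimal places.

h'(x) = 3/x − 1 = 0 gives x = 3.
h''(x) = -3/x², which is negative for x > 0, so this is a local maximum.
h(3) = 3·ln(3) - 3 - 4 ≈ -3.7042.

-3.7042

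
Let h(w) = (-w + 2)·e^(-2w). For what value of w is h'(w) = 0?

h'(w) = (-1)·e^(-2w) + (-w + 2)·(-2)·e^(-2w) = (2w - 5)·e^(-2w). Since e^(-2w) > 0, the only critical point is w = 5/2.
h''(5/2) has the same sign as 2 > 0, so this is a local minimum.
h(5/2) = (-1/2)·e^(-5) ≈ -0.0034.

5/2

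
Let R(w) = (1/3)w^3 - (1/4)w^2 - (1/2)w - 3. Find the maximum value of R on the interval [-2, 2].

Differentiating, R'(w) = w^2 - (1/2)w - 1/2; which vanishes at w = -1/2 and w = 1.
Evaluating at the critical points and endpoints: R(-2) = -17/3; R(-1/2) = -137/48; R(1) = -41/12; R(2) = -7/3.
Hence the absolute maximum is -7/3 at w = 2.

-7/3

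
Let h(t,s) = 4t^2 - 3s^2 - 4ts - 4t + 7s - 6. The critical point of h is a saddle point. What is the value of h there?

∂h/∂t = 8t - 4s - 4 = 0 and ∂h/∂s = -4t - 6s + 7 = 0, so (t, s) = (13/16, 5/8).
The Hessian has h_{tt} = 8, h_{ss} = -6, h_{ts} = -4, giving D = -64 < 0, so the point is a saddle point.
h(13/16, 5/8) = -87/16.

-87/16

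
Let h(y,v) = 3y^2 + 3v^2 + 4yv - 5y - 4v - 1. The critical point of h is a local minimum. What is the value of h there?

-63/20

∂h/∂y = 6y + 4v - 5 = 0 and ∂h/∂v = 4y + 6v - 4 = 0, so (y, v) = (7/10, 1/5).
The Hessian has h_{yy} = 6, h_{vv} = 6, h_{yv} = 4, giving D = 20 > 0 with h_{yy} > 0, so the point is a local minimum.
h(7/10, 1/5) = -63/20.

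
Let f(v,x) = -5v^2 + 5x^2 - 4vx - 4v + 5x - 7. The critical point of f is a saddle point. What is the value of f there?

-937/116

∂f/∂v = -10v - 4x - 4 = 0 and ∂f/∂x = -4v + 10x + 5 = 0, so (v, x) = (-5/29, -33/58).
The Hessian has f_{vv} = -10, f_{xx} = 10, f_{vx} = -4, giving D = -116 < 0, so the point is a saddle point.
f(-5/29, -33/58) = -937/116.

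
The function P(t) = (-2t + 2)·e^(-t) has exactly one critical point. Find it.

Differentiating with the product rule gives P'(t) = (2t - 4)·e^(-t). Since e^(-t) > 0, the only critical point is t = 2.
P''(2) has the same sign as 2 > 0, so this is a local minimum.
P(2) = (-2)·e^(-2) ≈ -0.2707.

2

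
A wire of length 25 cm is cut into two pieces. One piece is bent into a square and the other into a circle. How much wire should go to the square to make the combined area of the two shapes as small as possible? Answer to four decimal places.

14.0025

Let x be the length used for the square. Square side x/4; circle radius (25−x)/(2π).
A(x) = (x/4)² + π·((25−x)/(2π))² = x²/16 + (25−x)²/(4π) for 0 ≤ x ≤ 25. A'(x) = x/8 − (25−x)/(2π) = 0 gives x = 4·25/(π+4) ≈ 14.0025.
A'' = 1/8 + 1/(2π) > 0, so this gives the minimum combined area; x ≈ 14.0025 cm to the square.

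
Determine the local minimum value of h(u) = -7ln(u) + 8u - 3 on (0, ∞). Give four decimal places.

h'(u) = -7/u + 8 = 0 gives u = 7/8.
h''(u) = 7/u², which is positive for u > 0, so this is a local minimum.
h(7/8) = -7·ln(7/8) + 7 - 3 ≈ 4.9347.

4.9347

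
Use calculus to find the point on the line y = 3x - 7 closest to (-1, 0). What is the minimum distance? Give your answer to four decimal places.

3.1623

Minimize D(x)^2 = (x + 1)^2 + (3x - 7)^2.
d/dx[D^2] = 2(x + 1) + 2·3·(3x - 7) = 0 ⇒ x = 2.
Then y = -1 and the distance is √(10) ≈ 3.1623.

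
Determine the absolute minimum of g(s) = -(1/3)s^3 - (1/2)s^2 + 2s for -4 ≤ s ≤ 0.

-10/3

Differentiating, g'(s) = -s^2 - s + 2; whose only zero in [-4, 0] is s = -2.
Evaluating at the critical points and endpoints: g(-4) = 16/3, g(-2) = -10/3, g(0) = 0.
Hence the absolute minimum is -10/3 at s = -2.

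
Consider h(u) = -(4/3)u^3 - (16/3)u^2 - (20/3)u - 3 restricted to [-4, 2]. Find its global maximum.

71/3

Differentiating, h'(u) = -4u^2 - (32/3)u - 20/3; which vanishes at u = -5/3 and u = -1.
Evaluating at the critical points and endpoints: h(-4) = 71/3, h(-5/3) = -43/81, h(-1) = -1/3, h(2) = -145/3.
Hence the absolute maximum is 71/3 at u = -4.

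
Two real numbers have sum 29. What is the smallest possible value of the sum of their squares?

841/2

With a + b = 29, a^2 + b^2 = a^2 + (29 − a)^2.
The derivative 2a − 2(29 − a) = 4a − 58 vanishes at a = 29/2; second derivative 4 > 0, a minimum.
The minimum is 2·(29/2)^2 = 841/2.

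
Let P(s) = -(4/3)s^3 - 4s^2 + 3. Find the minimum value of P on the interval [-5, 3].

-69

The derivative is -4s^2 - 8s, which vanishes at s = -2 and s = 0.
Candidates: P(-5) = 209/3, P(-2) = -7/3, P(0) = 3, P(3) = -69.
The minimum over the interval is -69, attained at s = 3.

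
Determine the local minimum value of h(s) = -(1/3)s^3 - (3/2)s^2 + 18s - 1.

-91

Critical points: h'(s) = -s^2 - 3s + 18 vanishes at s = -6, 3.
Second-derivative test with h''(s) = -2s - 3: h''(-6) = 9 > 0 ⇒ local minimum; h''(3) = -9 < 0 ⇒ local maximum.
The local minimum is h(-6) = -91.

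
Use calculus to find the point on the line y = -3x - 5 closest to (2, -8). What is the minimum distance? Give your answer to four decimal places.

0.9487

Minimize D(x)^2 = (x - 2)^2 + (-3x + 3)^2.
d/dx[D^2] = 2(x - 2) + 2·(-3)·(-3x + 3) = 0 ⇒ x = 11/10.
Then y = -83/10 and the distance is √(9/10) ≈ 0.9487.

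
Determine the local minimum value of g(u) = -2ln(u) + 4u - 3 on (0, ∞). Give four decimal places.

0.3863

g'(u) = -2/u + 4 = 0 gives u = 1/2.
g''(u) = 2/u², which is positive for u > 0, so this is a local minimum.
g(1/2) = -2·ln(1/2) + 2 - 3 ≈ 0.3863.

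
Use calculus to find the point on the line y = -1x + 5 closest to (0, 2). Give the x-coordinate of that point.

Minimize D(x)^2 = (x + 0)^2 + (-x + 3)^2.
d/dx[D^2] = 2(x + 0) + 2·(-1)·(-x + 3) = 0 ⇒ x = 3/2.
Then y = 7/2 and the distance is √(9/2) ≈ 2.1213.

3/2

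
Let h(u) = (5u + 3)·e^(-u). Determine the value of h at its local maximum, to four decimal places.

h'(u) = 5·e^(-u) + (5u + 3)·(-1)·e^(-u) = (-5u + 2)·e^(-u). Since e^(-u) > 0, the only critical point is u = 2/5.
h''(2/5) has the same sign as -5 < 0, so this is a local maximum.
h(2/5) = (5)·e^(-2/5) ≈ 3.3516.

3.3516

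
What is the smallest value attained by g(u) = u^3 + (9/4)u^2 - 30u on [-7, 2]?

Differentiating, g'(u) = 3u^2 + (9/2)u - 30; whose only zero in [-7, 2] is u = -4.
Candidates: g(-7) = -91/4,  g(-4) = 92,  g(2) = -43.
So the minimum is g(2) = -43.

-43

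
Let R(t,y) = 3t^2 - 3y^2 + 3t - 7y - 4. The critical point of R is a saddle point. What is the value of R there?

-2/3

∂R/∂t = 6t + 3 = 0 and ∂R/∂y = -6y - 7 = 0, so (t, y) = (-1/2, -7/6).
The Hessian has R_{tt} = 6, R_{yy} = -6, R_{ty} = 0, giving D = -36 < 0, so the point is a saddle point.
R(-1/2, -7/6) = -2/3.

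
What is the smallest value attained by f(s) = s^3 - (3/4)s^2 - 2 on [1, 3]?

The derivative is 3s^2 - (3/2)s, which has no zeros in [1, 3].
Evaluating at the critical points and endpoints: f(1) = -7/4; f(3) = 73/4.
The minimum over the interval is -7/4, attained at s = 1.

-7/4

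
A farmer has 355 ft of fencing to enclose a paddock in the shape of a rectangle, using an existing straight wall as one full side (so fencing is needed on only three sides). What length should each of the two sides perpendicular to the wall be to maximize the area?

355/4

Let the sides perpendicular to the wall have length x and the parallel side y, so 2x + y = 355 and the area is A = xy = x(355 − 2x).
A'(x) = 355 − 4x = 0 gives x = 355/4, and A''(x) = −4 < 0 confirms a maximum.
Then y = 355 − 2·355/4 = 355/2 and A = 126025/8.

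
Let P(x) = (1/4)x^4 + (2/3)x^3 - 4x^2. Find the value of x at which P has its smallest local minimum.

P'(x) = x^3 + 2x^2 - 8x. Setting P'(x) = 0 gives x ∈ {-4, 0, 2}.
P''(x) = 3x^2 + 4x - 8. P''(-4) = 24 > 0 ⇒ local minimum; P''(0) = -8 < 0 ⇒ local maximum; P''(2) = 12 > 0 ⇒ local minimum.
So the smallest local minimum value is P(-4) = -128/3.

-4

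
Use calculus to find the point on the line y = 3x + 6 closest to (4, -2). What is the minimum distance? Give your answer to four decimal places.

Minimize D(x)^2 = (x - 4)^2 + (3x + 8)^2.
d/dx[D^2] = 2(x - 4) + 2·3·(3x + 8) = 0 ⇒ x = -2.
Then y = 0 and the distance is √(40) ≈ 6.3246.

6.3246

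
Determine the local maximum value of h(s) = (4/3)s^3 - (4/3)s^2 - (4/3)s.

Critical points: h'(s) = 4s^2 - (8/3)s - 4/3 vanishes at s = -1/3, 1.
Second-derivative test with h''(s) = 8s - 8/3: h''(-1/3) = -16/3 < 0 ⇒ local maximum; h''(1) = 16/3 > 0 ⇒ local minimum.
So the local maximum value is h(-1/3) = 20/81.

20/81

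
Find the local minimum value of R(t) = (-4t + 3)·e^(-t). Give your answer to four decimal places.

-0.6951

Differentiating with the product rule gives R'(t) = (4t - 7)·e^(-t). Since e^(-t) > 0, the only critical point is t = 7/4.
R''(7/4) has the same sign as 4 > 0, so this is a local minimum.
R(7/4) = (-4)·e^(-7/4) ≈ -0.6951.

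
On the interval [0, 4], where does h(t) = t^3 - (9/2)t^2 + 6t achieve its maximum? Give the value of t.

h'(t) = 3t^2 - 9t + 6, which vanishes at t = 1 and t = 2.
Evaluating at the critical points and endpoints: h(0) = 0,  h(1) = 5/2,  h(2) = 2,  h(4) = 16.
Hence the absolute maximum is 16 at t = 4.

4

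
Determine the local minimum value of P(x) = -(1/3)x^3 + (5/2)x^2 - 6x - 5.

P'(x) = -x^2 + 5x - 6. Setting P'(x) = 0 gives x ∈ {2, 3}.
Second-derivative test with P''(x) = -2x + 5: P''(2) = 1 > 0 ⇒ local minimum; P''(3) = -1 < 0 ⇒ local maximum.
The local minimum is P(2) = -29/3.

-29/3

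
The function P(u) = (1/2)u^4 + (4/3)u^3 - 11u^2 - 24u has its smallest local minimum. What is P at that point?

-189/2

Critical points: P'(u) = 2u^3 + 4u^2 - 22u - 24 vanishes at u = -4, -1, 3.
P''(u) = 6u^2 + 8u - 22. P''(-4) = 42 > 0 ⇒ local minimum; P''(-1) = -24 < 0 ⇒ local maximum; P''(3) = 56 > 0 ⇒ local minimum.
The smallest local minimum is P(3) = -189/2.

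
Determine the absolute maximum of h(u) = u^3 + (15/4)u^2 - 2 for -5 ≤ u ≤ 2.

21

The derivative is 3u^2 + (15/2)u, which vanishes at u = -5/2 and u = 0.
Candidates: h(-5) = -133/4, h(-5/2) = 93/16, h(0) = -2, h(2) = 21.
Hence the absolute maximum is 21 at u = 2.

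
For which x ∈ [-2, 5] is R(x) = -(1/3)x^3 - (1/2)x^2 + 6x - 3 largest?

2

Differentiating, R'(x) = -x^2 - x + 6; whose only zero in [-2, 5] is x = 2.
Candidates: R(-2) = -43/3, R(2) = 13/3, R(5) = -163/6.
So the maximum is R(2) = 13/3.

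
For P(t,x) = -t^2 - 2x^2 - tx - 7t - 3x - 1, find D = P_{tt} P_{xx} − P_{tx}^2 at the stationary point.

7

∂P/∂t = -2t - x - 7 = 0 and ∂P/∂x = -t - 4x - 3 = 0, so (t, x) = (-25/7, 1/7).
The Hessian has P_{tt} = -2, P_{xx} = -4, P_{tx} = -1, giving D = 7 > 0 with P_{tt} < 0, so the point is a local maximum.
D = (-2)·(-4) − (-1)^2 = 7.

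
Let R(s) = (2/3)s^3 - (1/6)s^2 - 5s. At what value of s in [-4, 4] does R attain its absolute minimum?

The derivative is 2s^2 - (1/3)s - 5, which vanishes at s = -3/2 and s = 5/3.
Evaluating at the critical points and endpoints: R(-4) = -76/3,  R(-3/2) = 39/8,  R(5/3) = -925/162,  R(4) = 20.
So the minimum is R(-4) = -76/3.

-4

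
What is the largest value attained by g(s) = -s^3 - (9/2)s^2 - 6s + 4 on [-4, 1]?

The derivative is -3s^2 - 9s - 6, which vanishes at s = -2 and s = -1.
Compare values at every candidate in [-4, 1]: g(-4) = 20; g(-2) = 6; g(-1) = 13/2; g(1) = -15/2.
The maximum over the interval is 20, attained at s = -4.

20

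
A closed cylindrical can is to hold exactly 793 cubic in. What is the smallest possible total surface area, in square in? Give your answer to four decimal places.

With radius r and height h, πr²h = 793 so h = 793/(πr²), and S(r) = 2πr² + 2πrh = 2πr² + 2·793/r.
S'(r) = 4πr − 2·793/r² = 0 ⇒ r³ = 793/(2π), so r ≈ 5.0161 and h = 2r ≈ 10.0322.
S''(r) = 4π + 4·793/r³ > 0, so this is the minimum; S ≈ 474.2747.

474.2747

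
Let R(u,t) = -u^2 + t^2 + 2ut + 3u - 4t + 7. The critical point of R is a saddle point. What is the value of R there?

73/8

∂R/∂u = -2u + 2t + 3 = 0 and ∂R/∂t = 2u + 2t - 4 = 0, so (u, t) = (7/4, 1/4).
The Hessian has R_{uu} = -2, R_{tt} = 2, R_{ut} = 2, giving D = -8 < 0, so the point is a saddle point.
R(7/4, 1/4) = 73/8.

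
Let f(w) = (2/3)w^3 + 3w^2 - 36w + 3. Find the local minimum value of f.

f'(w) = 2w^2 + 6w - 36 = 0 at w = -6, 3.
f''(w) = 4w + 6. f''(-6) = -18 < 0 ⇒ local maximum; f''(3) = 18 > 0 ⇒ local minimum.
The local minimum is f(3) = -60.

-60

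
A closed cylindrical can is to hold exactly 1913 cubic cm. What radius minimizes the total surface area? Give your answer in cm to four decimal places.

With radius r and height h, πr²h = 1913 so h = 1913/(πr²), and S(r) = 2πr² + 2πrh = 2πr² + 2·1913/r.
S'(r) = 4πr − 2·1913/r² = 0 ⇒ r³ = 1913/(2π), so r ≈ 6.7274 and h = 2r ≈ 13.4547.
S''(r) = 4π + 4·1913/r³ > 0, so this is the minimum; S ≈ 853.0828.

6.7274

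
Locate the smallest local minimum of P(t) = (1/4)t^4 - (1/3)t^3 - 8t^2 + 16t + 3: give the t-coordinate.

P'(t) = t^3 - t^2 - 16t + 16. Setting P'(t) = 0 gives t ∈ {-4, 1, 4}.
Since P''(t) = 3t^2 - 2t - 16, we get P''(-4) = 40 > 0 ⇒ local minimum; P''(1) = -15 < 0 ⇒ local maximum; P''(4) = 24 > 0 ⇒ local minimum.
The smallest local minimum is P(-4) = -311/3.

-4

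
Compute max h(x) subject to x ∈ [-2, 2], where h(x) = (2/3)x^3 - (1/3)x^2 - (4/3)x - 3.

h'(x) = 2x^2 - (2/3)x - 4/3, which vanishes at x = -2/3 and x = 1.
Evaluating at the critical points and endpoints: h(-2) = -7,  h(-2/3) = -199/81,  h(1) = -4,  h(2) = -5/3.
Hence the absolute maximum is -5/3 at x = 2.

-5/3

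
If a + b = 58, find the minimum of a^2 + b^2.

With a + b = 58, a^2 + b^2 = a^2 + (58 − a)^2.
The derivative 2a − 2(58 − a) = 4a − 116 vanishes at a = 29; second derivative 4 > 0, a minimum.
The minimum is 2·(29)^2 = 1682.

1682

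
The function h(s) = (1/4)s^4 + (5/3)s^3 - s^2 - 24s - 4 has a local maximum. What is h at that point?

h'(s) = s^3 + 5s^2 - 2s - 24. Setting h'(s) = 0 gives s ∈ {-4, -3, 2}.
h''(s) = 3s^2 + 10s - 2. h''(-4) = 6 > 0 ⇒ local minimum; h''(-3) = -5 < 0 ⇒ local maximum; h''(2) = 30 > 0 ⇒ local minimum.
So the local maximum value is h(-3) = 137/4.

137/4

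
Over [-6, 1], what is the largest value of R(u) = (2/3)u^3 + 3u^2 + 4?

13

Differentiating, R'(u) = 2u^2 + 6u; which vanishes at u = -3 and u = 0.
Candidates: R(-6) = -32,  R(-3) = 13,  R(0) = 4,  R(1) = 23/3.
The maximum over the interval is 13, attained at u = -3.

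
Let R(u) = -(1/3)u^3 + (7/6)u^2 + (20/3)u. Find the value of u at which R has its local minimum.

R'(u) = -u^2 + (7/3)u + 20/3. Setting R'(u) = 0 gives u ∈ {-5/3, 4}.
Since R''(u) = -2u + 7/3, we get R''(-5/3) = 17/3 > 0 ⇒ local minimum; R''(4) = -17/3 < 0 ⇒ local maximum.
So the local minimum value is R(-5/3) = -1025/162.

-5/3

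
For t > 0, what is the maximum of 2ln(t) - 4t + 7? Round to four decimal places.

R'(t) = 2/t − 4 = 0 gives t = 1/2.
R''(t) = -2/t², which is negative for t > 0, so this is a local maximum.
R(1/2) = 2·ln(1/2) - 2 + 7 ≈ 3.6137.

3.6137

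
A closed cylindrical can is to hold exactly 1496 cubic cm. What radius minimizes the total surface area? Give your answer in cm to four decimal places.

6.1980

With radius r and height h, πr²h = 1496 so h = 1496/(πr²), and S(r) = 2πr² + 2πrh = 2πr² + 2·1496/r.
S'(r) = 4πr − 2·1496/r² = 0 ⇒ r³ = 1496/(2π), so r ≈ 6.1980 and h = 2r ≈ 12.3960.
S''(r) = 4π + 4·1496/r³ > 0, so this is the minimum; S ≈ 724.1062.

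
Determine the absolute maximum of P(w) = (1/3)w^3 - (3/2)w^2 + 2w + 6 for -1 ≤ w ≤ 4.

34/3

Differentiating, P'(w) = w^2 - 3w + 2; which vanishes at w = 1 and w = 2.
Candidates: P(-1) = 13/6, P(1) = 41/6, P(2) = 20/3, P(4) = 34/3.
Hence the absolute maximum is 34/3 at w = 4.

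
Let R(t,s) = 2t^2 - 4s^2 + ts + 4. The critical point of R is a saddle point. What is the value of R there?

∂R/∂t = 4t + s = 0 and ∂R/∂s = t - 8s = 0, so (t, s) = (0, 0).
The Hessian has R_{tt} = 4, R_{ss} = -8, R_{ts} = 1, giving D = -33 < 0, so the point is a saddle point.
R(0, 0) = 4.

4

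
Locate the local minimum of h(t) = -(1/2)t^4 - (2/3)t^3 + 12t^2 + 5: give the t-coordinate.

0

Critical points: h'(t) = -2t^3 - 2t^2 + 24t vanishes at t = -4, 0, 3.
h''(t) = -6t^2 - 4t + 24. h''(-4) = -56 < 0 ⇒ local maximum; h''(0) = 24 > 0 ⇒ local minimum; h''(3) = -42 < 0 ⇒ local maximum.
Thus h has its local minimum at t = 0, with value 5.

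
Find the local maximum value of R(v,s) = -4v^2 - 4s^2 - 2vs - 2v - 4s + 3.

61/15

∂R/∂v = -8v - 2s - 2 = 0 and ∂R/∂s = -2v - 8s - 4 = 0, so (v, s) = (-2/15, -7/15).
The Hessian has R_{vv} = -8, R_{ss} = -8, R_{vs} = -2, giving D = 60 > 0 with R_{vv} < 0, so the point is a local maximum.
R(-2/15, -7/15) = 61/15.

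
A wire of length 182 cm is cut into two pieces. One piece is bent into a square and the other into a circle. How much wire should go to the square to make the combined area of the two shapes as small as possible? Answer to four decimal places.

101.9380

Let x be the length used for the square. Square side x/4; circle radius (182−x)/(2π).
A(x) = (x/4)² + π·((182−x)/(2π))² = x²/16 + (182−x)²/(4π) for 0 ≤ x ≤ 182. A'(x) = x/8 − (182−x)/(2π) = 0 gives x = 4·182/(π+4) ≈ 101.9380.
A'' = 1/8 + 1/(2π) > 0, so this gives the minimum combined area; x ≈ 101.9380 cm to the square.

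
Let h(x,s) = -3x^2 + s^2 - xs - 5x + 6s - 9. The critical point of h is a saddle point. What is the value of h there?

-230/13

∂h/∂x = -6x - s - 5 = 0 and ∂h/∂s = -x + 2s + 6 = 0, so (x, s) = (-4/13, -41/13).
The Hessian has h_{xx} = -6, h_{ss} = 2, h_{xs} = -1, giving D = -13 < 0, so the point is a saddle point.
h(-4/13, -41/13) = -230/13.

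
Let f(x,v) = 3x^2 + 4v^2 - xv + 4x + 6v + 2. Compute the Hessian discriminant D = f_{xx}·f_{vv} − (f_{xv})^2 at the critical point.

∂f/∂x = 6x - v + 4 = 0 and ∂f/∂v = -x + 8v + 6 = 0, so (x, v) = (-38/47, -40/47).
The Hessian has f_{xx} = 6, f_{vv} = 8, f_{xv} = -1, giving D = 47 > 0 with f_{xx} > 0, so the point is a local minimum.
D = (6)·(8) − (-1)^2 = 47.

47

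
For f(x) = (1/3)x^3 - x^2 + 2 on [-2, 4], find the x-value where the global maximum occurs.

The derivative is x^2 - 2x, which vanishes at x = 0 and x = 2.
Compare values at every candidate in [-2, 4]: f(-2) = -14/3,  f(0) = 2,  f(2) = 2/3,  f(4) = 22/3.
Hence the absolute maximum is 22/3 at x = 4.

4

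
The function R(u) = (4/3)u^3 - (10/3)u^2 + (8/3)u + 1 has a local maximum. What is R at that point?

137/81

Critical points: R'(u) = 4u^2 - (20/3)u + 8/3 vanishes at u = 2/3, 1.
Since R''(u) = 8u - 20/3, we get R''(2/3) = -4/3 < 0 ⇒ local maximum; R''(1) = 4/3 > 0 ⇒ local minimum.
Thus R has its local maximum at u = 2/3, with value 137/81.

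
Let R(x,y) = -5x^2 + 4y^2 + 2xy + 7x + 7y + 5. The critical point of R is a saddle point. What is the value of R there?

13/4

∂R/∂x = -10x + 2y + 7 = 0 and ∂R/∂y = 2x + 8y + 7 = 0, so (x, y) = (1/2, -1).
The Hessian has R_{xx} = -10, R_{yy} = 8, R_{xy} = 2, giving D = -84 < 0, so the point is a saddle point.
R(1/2, -1) = 13/4.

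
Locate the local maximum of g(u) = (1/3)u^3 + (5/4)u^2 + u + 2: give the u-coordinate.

g'(u) = u^2 + (5/2)u + 1. Setting g'(u) = 0 gives u ∈ {-2, -1/2}.
g''(u) = 2u + 5/2. g''(-2) = -3/2 < 0 ⇒ local maximum; g''(-1/2) = 3/2 > 0 ⇒ local minimum.
So the local maximum value is g(-2) = 7/3.

-2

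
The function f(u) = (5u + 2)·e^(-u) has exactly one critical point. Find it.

3/5

By the product rule, f'(u) = (-5u + 3)·e^(-u). Since e^(-u) > 0, the only critical point is u = 3/5.
f''(3/5) has the same sign as -5 < 0, so this is a local maximum.
f(3/5) = (5)·e^(-3/5) ≈ 2.7441.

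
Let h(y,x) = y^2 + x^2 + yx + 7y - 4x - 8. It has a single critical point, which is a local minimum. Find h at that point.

∂h/∂y = 2y + x + 7 = 0 and ∂h/∂x = y + 2x - 4 = 0, so (y, x) = (-6, 5).
The Hessian has h_{yy} = 2, h_{xx} = 2, h_{yx} = 1, giving D = 3 > 0 with h_{yy} > 0, so the point is a local minimum.
h(-6, 5) = -39.

-39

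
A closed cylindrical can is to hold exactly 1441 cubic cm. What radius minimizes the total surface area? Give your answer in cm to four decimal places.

With radius r and height h, πr²h = 1441 so h = 1441/(πr²), and S(r) = 2πr² + 2πrh = 2πr² + 2·1441/r.
S'(r) = 4πr − 2·1441/r² = 0 ⇒ r³ = 1441/(2π), so r ≈ 6.1211 and h = 2r ≈ 12.2422.
S''(r) = 4π + 4·1441/r³ > 0, so this is the minimum; S ≈ 706.2479.

6.1211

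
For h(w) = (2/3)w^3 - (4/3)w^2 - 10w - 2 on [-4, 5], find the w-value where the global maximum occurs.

Differentiating, h'(w) = 2w^2 - (8/3)w - 10; which vanishes at w = -5/3 and w = 3.
Candidates: h(-4) = -26; h(-5/3) = 638/81; h(3) = -26; h(5) = -2.
Hence the absolute maximum is 638/81 at w = -5/3.

-5/3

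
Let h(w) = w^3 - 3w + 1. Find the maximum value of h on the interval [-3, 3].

19

Differentiating, h'(w) = 3w^2 - 3; which vanishes at w = -1 and w = 1.
Candidates: h(-3) = -17, h(-1) = 3, h(1) = -1, h(3) = 19.
Hence the absolute maximum is 19 at w = 3.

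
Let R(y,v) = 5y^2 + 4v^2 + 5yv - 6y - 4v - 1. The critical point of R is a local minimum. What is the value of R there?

∂R/∂y = 10y + 5v - 6 = 0 and ∂R/∂v = 5y + 8v - 4 = 0, so (y, v) = (28/55, 2/11).
The Hessian has R_{yy} = 10, R_{vv} = 8, R_{yv} = 5, giving D = 55 > 0 with R_{yy} > 0, so the point is a local minimum.
R(28/55, 2/11) = -159/55.

-159/55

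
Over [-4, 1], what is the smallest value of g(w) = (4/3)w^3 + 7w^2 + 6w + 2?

g'(w) = 4w^2 + 14w + 6, which vanishes at w = -3 and w = -1/2.
Candidates: g(-4) = 14/3, g(-3) = 11, g(-1/2) = 7/12, g(1) = 49/3.
The minimum over the interval is 7/12, attained at w = -1/2.

7/12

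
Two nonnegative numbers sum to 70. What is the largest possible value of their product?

With x + y = 70, the product is P(x) = x(70 − x).
P'(x) = 70 − 2x = 0 gives x = 35; P'' = −2 < 0, so this is the maximum.
P = 35·35 = 1225.

1225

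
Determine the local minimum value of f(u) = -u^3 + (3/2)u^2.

f'(u) = -3u^2 + 3u = 0 at u = 0, 1.
Second-derivative test with f''(u) = -6u + 3: f''(0) = 3 > 0 ⇒ local minimum; f''(1) = -3 < 0 ⇒ local maximum.
So the local minimum value is f(0) = 0.

0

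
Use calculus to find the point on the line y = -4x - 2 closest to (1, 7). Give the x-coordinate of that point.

-35/17

Minimize D(x)^2 = (x - 1)^2 + (-4x - 9)^2.
d/dx[D^2] = 2(x - 1) + 2·(-4)·(-4x - 9) = 0 ⇒ x = -35/17.
Then y = 106/17 and the distance is √(169/17) ≈ 3.1530.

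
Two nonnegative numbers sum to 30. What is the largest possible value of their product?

With x + y = 30, the product is P(x) = x(30 − x).
P'(x) = 30 − 2x = 0 gives x = 15; P'' = −2 < 0, so this is the maximum.
P = 15·15 = 225.

225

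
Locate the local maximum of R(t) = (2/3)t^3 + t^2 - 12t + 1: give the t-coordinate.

R'(t) = 2t^2 + 2t - 12 = 0 at t = -3, 2.
R''(t) = 4t + 2. R''(-3) = -10 < 0 ⇒ local maximum; R''(2) = 10 > 0 ⇒ local minimum.
So the local maximum value is R(-3) = 28.

-3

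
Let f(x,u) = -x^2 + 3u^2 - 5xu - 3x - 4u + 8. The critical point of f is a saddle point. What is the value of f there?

367/37

∂f/∂x = -2x - 5u - 3 = 0 and ∂f/∂u = -5x + 6u - 4 = 0, so (x, u) = (-38/37, -7/37).
The Hessian has f_{xx} = -2, f_{uu} = 6, f_{xu} = -5, giving D = -37 < 0, so the point is a saddle point.
f(-38/37, -7/37) = 367/37.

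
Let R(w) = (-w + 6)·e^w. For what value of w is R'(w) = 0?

5

R'(w) = (-1)·e^w + (-w + 6)·1·e^w = (-w + 5)·e^w. Since e^w > 0, the only critical point is w = 5.
R''(5) has the same sign as -1 < 0, so this is a local maximum.
R(5) = (1)·e^(5) ≈ 148.4132.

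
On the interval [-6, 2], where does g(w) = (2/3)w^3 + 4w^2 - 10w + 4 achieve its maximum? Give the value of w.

g'(w) = 2w^2 + 8w - 10, which vanishes at w = -5 and w = 1.
Compare values at every candidate in [-6, 2]: g(-6) = 64, g(-5) = 212/3, g(1) = -4/3, g(2) = 16/3.
Hence the absolute maximum is 212/3 at w = -5.

-5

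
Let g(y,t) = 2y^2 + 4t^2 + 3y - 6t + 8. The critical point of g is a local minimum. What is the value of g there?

37/8

∂g/∂y = 4y + 3 = 0 and ∂g/∂t = 8t - 6 = 0, so (y, t) = (-3/4, 3/4).
The Hessian has g_{yy} = 4, g_{tt} = 8, g_{yt} = 0, giving D = 32 > 0 with g_{yy} > 0, so the point is a local minimum.
g(-3/4, 3/4) = 37/8.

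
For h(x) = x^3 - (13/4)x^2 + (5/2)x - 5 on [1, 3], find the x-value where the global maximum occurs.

3

h'(x) = 3x^2 - (13/2)x + 5/2, whose only zero in [1, 3] is x = 5/3.
Candidates: h(1) = -19/4; h(5/3) = -565/108; h(3) = 1/4.
The maximum over the interval is 1/4, attained at x = 3.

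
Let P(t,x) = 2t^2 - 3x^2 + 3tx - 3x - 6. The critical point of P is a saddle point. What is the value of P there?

∂P/∂t = 4t + 3x = 0 and ∂P/∂x = 3t - 6x - 3 = 0, so (t, x) = (3/11, -4/11).
The Hessian has P_{tt} = 4, P_{xx} = -6, P_{tx} = 3, giving D = -33 < 0, so the point is a saddle point.
P(3/11, -4/11) = -60/11.

-60/11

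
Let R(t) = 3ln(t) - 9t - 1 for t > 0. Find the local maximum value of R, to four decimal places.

R'(t) = 3/t − 9 = 0 gives t = 1/3.
R''(t) = -3/t², which is negative for t > 0, so this is a local maximum.
R(1/3) = 3·ln(1/3) - 3 - 1 ≈ -7.2958.

-7.2958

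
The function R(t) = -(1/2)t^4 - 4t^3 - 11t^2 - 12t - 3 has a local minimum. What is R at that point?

1

R'(t) = -2t^3 - 12t^2 - 22t - 12. Setting R'(t) = 0 gives t ∈ {-3, -2, -1}.
Second-derivative test with R''(t) = -6t^2 - 24t - 22: R''(-3) = -4 < 0 ⇒ local maximum; R''(-2) = 2 > 0 ⇒ local minimum; R''(-1) = -4 < 0 ⇒ local maximum.
Thus R has its local minimum at t = -2, with value 1.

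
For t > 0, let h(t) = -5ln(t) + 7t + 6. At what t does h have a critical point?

5/7

h'(t) = -5/t + 7 = 0 gives t = 5/7.
h''(t) = 5/t², which is positive for t > 0, so this is a local minimum.
h(5/7) = -5·ln(5/7) + 5 + 6 ≈ 12.6824.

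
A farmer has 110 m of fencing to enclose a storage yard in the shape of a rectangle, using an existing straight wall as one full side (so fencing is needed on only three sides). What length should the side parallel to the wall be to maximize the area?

Let the sides perpendicular to the wall have length x and the parallel side y, so 2x + y = 110 and the area is A = xy = x(110 − 2x).
A'(x) = 110 − 4x = 0 gives x = 55/2, and A''(x) = −4 < 0 confirms a maximum.
Then y = 110 − 2·55/2 = 55 and A = 3025/2.

55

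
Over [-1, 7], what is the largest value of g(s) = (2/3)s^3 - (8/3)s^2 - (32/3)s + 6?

88/3

The derivative is 2s^2 - (16/3)s - 32/3, whose only zero in [-1, 7] is s = 4.
Candidates: g(-1) = 40/3,  g(4) = -110/3,  g(7) = 88/3.
So the maximum is g(7) = 88/3.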